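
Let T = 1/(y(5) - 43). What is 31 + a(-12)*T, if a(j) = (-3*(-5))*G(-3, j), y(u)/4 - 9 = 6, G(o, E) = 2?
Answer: 557/17 ≈ 32.765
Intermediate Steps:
y(u) = 60 (y(u) = 36 + 4*6 = 36 + 24 = 60)
a(j) = 30 (a(j) = -3*(-5)*2 = 15*2 = 30)
T = 1/17 (T = 1/(60 - 43) = 1/17 ≈ 0.058824)
31 + a(-12)*T = 31 + 30*(1/17) = 31 + 30/17 = 557/17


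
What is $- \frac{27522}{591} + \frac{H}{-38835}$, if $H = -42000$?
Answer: $- \frac{23199886}{510033} \approx -45.487$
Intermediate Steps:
$- \frac{27522}{591} + \frac{H}{-38835} = - \frac{27522}{591} - \frac{42000}{-38835} = \left(-27522\right) \frac{1}{591} - - \frac{2800}{2589} = - \frac{9174}{197} + \frac{2800}{2589} = - \frac{23199886}{510033}$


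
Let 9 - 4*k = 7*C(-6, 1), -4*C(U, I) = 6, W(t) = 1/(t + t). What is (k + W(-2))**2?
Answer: 1369/64 ≈ 21.391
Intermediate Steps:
W(t) = 1/(2*t)
C(U, I) = -3/2 (C(U, I) = -1/4*6 = -3/2)
k = 39/8 (k = 9/4 - 7*(-3)/(4*2) = 9/4 - 1/4*(-21/2) = 9/4 + 21/8 = 39/8 ≈ 4.8750)
(k + W(-2))**2 = (39/8 + (1/2)/(-2))**2 = (39/8 + (1/2)*(-1/2))**2 = (39/8 - 1/4)**2 = (37/8)**2 = 1369/64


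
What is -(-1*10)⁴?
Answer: -10000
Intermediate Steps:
-(-1*10)⁴ = -1*(-10)⁴ = -1*10000 = -10000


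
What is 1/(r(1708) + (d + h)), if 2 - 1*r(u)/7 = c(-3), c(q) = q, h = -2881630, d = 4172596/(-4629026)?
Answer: -2314513/6669491174533 ≈ -3.4703e-7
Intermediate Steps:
d = -2086298/2314513 (d = 4172596*(-1/4629026) = -2086298/2314513 ≈ -0.90140)
r(u) = 35 (r(u) = 14 - 7*(-3) = 14 + 21 = 35)
1/(r(1708) + (d + h)) = 1/(35 + (-2086298/2314513 - 2881630)) = 1/(35 - 6669572182488/2314513) = 1/(-6669491174533/2314513) = -2314513/6669491174533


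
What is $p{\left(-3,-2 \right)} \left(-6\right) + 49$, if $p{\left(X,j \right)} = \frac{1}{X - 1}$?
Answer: $\frac{101}{2} \approx 50.5$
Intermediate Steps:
$p{\left(X,j \right)} = \frac{1}{-1 + X}$
$p{\left(-3,-2 \right)} \left(-6\right) + 49 = \frac{1}{-1 - 3} \left(-6\right) + 49 = \frac{1}{-4} \left(-6\right) + 49 = \left(- \frac{1}{4}\right) \left(-6\right) + 49 = \frac{3}{2} + 49 = \frac{101}{2}$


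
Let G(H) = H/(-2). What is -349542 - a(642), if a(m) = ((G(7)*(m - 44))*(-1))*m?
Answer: -1693248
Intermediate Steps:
G(H) = -H/2 (G(H) = H*(-½) = -H/2)
a(m) = m*(-154 + 7*m/2) (a(m) = (((-½*7)*(m - 44))*(-1))*m = (-7*(-44 + m)/2*(-1))*m = ((154 - 7*m/2)*(-1))*m = (-154 + 7*m/2)*m = m*(-154 + 7*m/2))
-349542 - a(642) = -349542 - 7*642*(-44 + 642)/2 = -349542 - 7*642*598/2 = -349542 - 1*1343706 = -349542 - 1343706 = -1693248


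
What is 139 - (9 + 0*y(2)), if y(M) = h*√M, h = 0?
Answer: 130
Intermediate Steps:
y(M) = 0 (y(M) = 0*√M = 0)
139 - (9 + 0*y(2)) = 139 - (9 + 0*0) = 139 - (9 + 0) = 139 - 1*9 = 139 - 9 = 130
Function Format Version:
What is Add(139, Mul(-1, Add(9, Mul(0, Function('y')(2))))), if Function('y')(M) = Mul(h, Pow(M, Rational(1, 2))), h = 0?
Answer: 130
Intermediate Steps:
Function('y')(M) = 0 (Function('y')(M) = Mul(0, Pow(M, Rational(1, 2))) = 0)
Add(139, Mul(-1, Add(9, Mul(0, Function('y')(2))))) = Add(139, Mul(-1, Add(9, Mul(0, 0)))) = Add(139, Mul(-1, Add(9, 0))) = Add(139, Mul(-1, 9)) = Add(139, -9) = 130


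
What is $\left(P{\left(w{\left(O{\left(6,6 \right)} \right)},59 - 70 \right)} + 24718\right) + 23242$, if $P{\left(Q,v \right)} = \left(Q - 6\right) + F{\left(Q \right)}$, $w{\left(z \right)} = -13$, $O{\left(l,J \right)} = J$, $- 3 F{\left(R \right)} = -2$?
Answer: $\frac{143825}{3} \approx 47942.0$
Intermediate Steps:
$F{\left(R \right)} = \frac{2}{3}$ ($F{\left(R \right)} = \left(- \frac{1}{3}\right) \left(-2\right) = \frac{2}{3}$)
$P{\left(Q,v \right)} = - \frac{16}{3} + Q$ ($P{\left(Q,v \right)} = \left(Q - 6\right) + \frac{2}{3} = \left(-6 + Q\right) + \frac{2}{3} = - \frac{16}{3} + Q$)
$\left(P{\left(w{\left(O{\left(6,6 \right)} \right)},59 - 70 \right)} + 24718\right) + 23242 = \left(\left(- \frac{16}{3} - 13\right) + 24718\right) + 23242 = \left(- \frac{55}{3} + 24718\right) + 23242 = \frac{74099}{3} + 23242 = \frac{143825}{3}$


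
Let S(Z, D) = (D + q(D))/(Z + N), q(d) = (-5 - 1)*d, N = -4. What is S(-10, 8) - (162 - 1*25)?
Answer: -939/7 ≈ -134.14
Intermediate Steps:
q(d) = -6*d
S(Z, D) = -5*D/(-4 + Z) (S(Z, D) = (D - 6*D)/(Z - 4) = (-5*D)/(-4 + Z) = -5*D/(-4 + Z))
S(-10, 8) - (162 - 1*25) = -5*8/(-4 - 10) - (162 - 1*25) = -5*8/(-14) - (162 - 25) = -5*8*(-1/14) - 1*137 = 20/7 - 137 = -939/7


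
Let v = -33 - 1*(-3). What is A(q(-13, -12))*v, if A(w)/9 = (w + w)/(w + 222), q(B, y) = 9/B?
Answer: 1620/959 ≈ 1.6893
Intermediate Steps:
A(w) = 18*w/(222 + w) (A(w) = 9*((w + w)/(w + 222)) = 9*((2*w)/(222 + w)) = 9*(2*w/(222 + w)) = 18*w/(222 + w))
v = -30 (v = -33 + 3 = -30)
A(q(-13, -12))*v = (18*(9/(-13))/(222 + 9/(-13)))*(-30) = (18*(9*(-1/13))/(222 + 9*(-1/13)))*(-30) = (18*(-9/13)/(222 - 9/13))*(-30) = (18*(-9/13)/(2877/13))*(-30) = (18*(-9/13)*(13/2877))*(-30) = -54/959*(-30) = 1620/959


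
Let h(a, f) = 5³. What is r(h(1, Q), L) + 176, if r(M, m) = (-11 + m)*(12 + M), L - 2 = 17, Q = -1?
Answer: 1272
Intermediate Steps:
h(a, f) = 125
L = 19 (L = 2 + 17 = 19)
r(h(1, Q), L) + 176 = (-132 - 11*125 + 12*19 + 125*19) + 176 = (-132 - 1375 + 228 + 2375) + 176 = 1096 + 176 = 1272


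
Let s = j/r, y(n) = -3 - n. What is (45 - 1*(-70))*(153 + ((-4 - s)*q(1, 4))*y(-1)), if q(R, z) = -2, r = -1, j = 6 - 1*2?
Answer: 17595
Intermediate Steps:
j = 4 (j = 6 - 2 = 4)
s = -4 (s = 4/(-1) = 4*(-1) = -4)
(45 - 1*(-70))*(153 + ((-4 - s)*q(1, 4))*y(-1)) = (45 - 1*(-70))*(153 + ((-4 - 1*(-4))*(-2))*(-3 - 1*(-1))) = (45 + 70)*(153 + ((-4 + 4)*(-2))*(-3 + 1)) = 115*(153 + (0*(-2))*(-2)) = 115*(153 + 0*(-2)) = 115*(153 + 0) = 115*153 = 17595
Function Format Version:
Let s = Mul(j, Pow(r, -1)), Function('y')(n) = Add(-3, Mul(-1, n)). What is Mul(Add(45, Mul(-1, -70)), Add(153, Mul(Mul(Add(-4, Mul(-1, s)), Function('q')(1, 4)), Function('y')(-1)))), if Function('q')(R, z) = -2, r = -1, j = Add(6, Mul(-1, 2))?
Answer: 17595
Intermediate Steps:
j = 4 (j = Add(6, -2) = 4)
s = -4 (s = Mul(4, Pow(-1, -1)) = Mul(4, -1) = -4)
Mul(Add(45, Mul(-1, -70)), Add(153, Mul(Mul(Add(-4, Mul(-1, s)), Function('q')(1, 4)), Function('y')(-1)))) = Mul(Add(45, Mul(-1, -70)), Add(153, Mul(Mul(Add(-4, Mul(-1, -4)), -2), Add(-3, Mul(-1, -1))))) = Mul(Add(45, 70), Add(153, Mul(Mul(Add(-4, 4), -2), Add(-3, 1)))) = Mul(115, Add(153, Mul(Mul(0, -2), -2))) = Mul(115, Add(153, Mul(0, -2))) = Mul(115, Add(153, 0)) = Mul(115, 153) = 17595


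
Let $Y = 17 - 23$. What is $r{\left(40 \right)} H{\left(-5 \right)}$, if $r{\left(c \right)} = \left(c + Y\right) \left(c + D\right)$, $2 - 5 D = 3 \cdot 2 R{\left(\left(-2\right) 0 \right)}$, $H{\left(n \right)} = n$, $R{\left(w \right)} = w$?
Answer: $-6868$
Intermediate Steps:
$D = \frac{2}{5}$ ($D = \frac{2}{5} - \frac{3 \cdot 2 \left(\left(-2\right) 0\right)}{5} = \frac{2}{5} - \frac{6 \cdot 0}{5} = \frac{2}{5} - 0 = \frac{2}{5} + 0 = \frac{2}{5} \approx 0.4$)
$Y = -6$
$r{\left(c \right)} = \left(-6 + c\right) \left(\frac{2}{5} + c\right)$ ($r{\left(c \right)} = \left(c - 6\right) \left(c + \frac{2}{5}\right) = \left(-6 + c\right) \left(\frac{2}{5} + c\right)$)
$r{\left(40 \right)} H{\left(-5 \right)} = \left(- \frac{12}{5} + 40^{2} - 224\right) \left(-5\right) = \left(- \frac{12}{5} + 1600 - 224\right) \left(-5\right) = \frac{6868}{5} \left(-5\right) = -6868$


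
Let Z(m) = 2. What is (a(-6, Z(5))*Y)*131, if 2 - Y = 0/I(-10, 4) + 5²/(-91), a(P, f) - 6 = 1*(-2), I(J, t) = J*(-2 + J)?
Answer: 108468/91 ≈ 1192.0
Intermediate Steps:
a(P, f) = 4 (a(P, f) = 6 + 1*(-2) = 6 - 2 = 4)
Y = 207/91 (Y = 2 - (0/((-10*(-2 - 10))) + 5²/(-91)) = 2 - (0/((-10*(-12))) + 25*(-1/91)) = 2 - (0/120 - 25/91) = 2 - (0*(1/120) - 25/91) = 2 - (0 - 25/91) = 2 - 1*(-25/91) = 2 + 25/91 = 207/91 ≈ 2.2747)
(a(-6, Z(5))*Y)*131 = (4*(207/91))*131 = (828/91)*131 = 108468/91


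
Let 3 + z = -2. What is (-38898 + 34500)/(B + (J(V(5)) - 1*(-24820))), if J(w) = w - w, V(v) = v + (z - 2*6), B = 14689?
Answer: -4398/39509 ≈ -0.11132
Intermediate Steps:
z = -5 (z = -3 - 2 = -5)
V(v) = -17 + v (V(v) = v + (-5 - 2*6) = v + (-5 - 12) = v - 17 = -17 + v)
J(w) = 0
(-38898 + 34500)/(B + (J(V(5)) - 1*(-24820))) = (-38898 + 34500)/(14689 + (0 - 1*(-24820))) = -4398/(14689 + (0 + 24820)) = -4398/(14689 + 24820) = -4398/39509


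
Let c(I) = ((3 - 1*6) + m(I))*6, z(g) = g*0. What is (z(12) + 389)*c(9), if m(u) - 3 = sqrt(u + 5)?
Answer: 2334*sqrt(14) ≈ 8733.0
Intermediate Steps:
m(u) = 3 + sqrt(5 + u) (m(u) = 3 + sqrt(u + 5) = 3 + sqrt(5 + u))
z(g) = 0
c(I) = 6*sqrt(5 + I) (c(I) = ((3 - 1*6) + (3 + sqrt(5 + I)))*6 = ((3 - 6) + (3 + sqrt(5 + I)))*6 = (-3 + (3 + sqrt(5 + I)))*6 = sqrt(5 + I)*6 = 6*sqrt(5 + I))
(z(12) + 389)*c(9) = (0 + 389)*(6*sqrt(5 + 9)) = 389*(6*sqrt(14)) = 2334*sqrt(14)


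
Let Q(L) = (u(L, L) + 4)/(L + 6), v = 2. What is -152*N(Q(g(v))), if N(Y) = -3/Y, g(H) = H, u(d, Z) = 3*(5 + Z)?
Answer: 3648/25 ≈ 145.92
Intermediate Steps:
u(d, Z) = 15 + 3*Z
Q(L) = (19 + 3*L)/(6 + L) (Q(L) = ((15 + 3*L) + 4)/(L + 6) = (19 + 3*L)/(6 + L))
-152*N(Q(g(v))) = -(-456)/((19 + 3*2)/(6 + 2)) = -(-456)/((19 + 6)/8) = -(-456)/((⅛)*25) = -(-456)/25/8 = -(-456)*8/25 = -152*(-24/25) = 3648/25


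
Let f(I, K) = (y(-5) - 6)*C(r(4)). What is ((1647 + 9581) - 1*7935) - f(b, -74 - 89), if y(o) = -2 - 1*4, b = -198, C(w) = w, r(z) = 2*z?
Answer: 3389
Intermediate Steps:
y(o) = -6 (y(o) = -2 - 4 = -6)
f(I, K) = -96 (f(I, K) = (-6 - 6)*(2*4) = -12*8 = -96)
((1647 + 9581) - 1*7935) - f(b, -74 - 89) = ((1647 + 9581) - 1*7935) - 1*(-96) = (11228 - 7935) + 96 = 3293 + 96 = 3389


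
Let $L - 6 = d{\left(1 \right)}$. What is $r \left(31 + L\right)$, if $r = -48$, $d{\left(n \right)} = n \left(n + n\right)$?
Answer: $-1872$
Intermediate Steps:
$d{\left(n \right)} = 2 n^{2}$ ($d{\left(n \right)} = n 2 n = 2 n^{2}$)
$L = 8$ ($L = 6 + 2 \cdot 1^{2} = 6 + 2 \cdot 1 = 6 + 2 = 8$)
$r \left(31 + L\right) = - 48 \left(31 + 8\right) = \left(-48\right) 39 = -1872$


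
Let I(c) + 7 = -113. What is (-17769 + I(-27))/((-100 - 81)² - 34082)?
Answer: 17889/1321 ≈ 13.542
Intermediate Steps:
I(c) = -120 (I(c) = -7 - 113 = -120)
(-17769 + I(-27))/((-100 - 81)² - 34082) = (-17769 - 120)/((-100 - 81)² - 34082) = -17889/((-181)² - 34082) = -17889/(32761 - 34082) = -17889/(-1321) = -17889*(-1/1321) = 17889/1321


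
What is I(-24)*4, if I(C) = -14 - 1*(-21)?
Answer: 28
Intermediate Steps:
I(C) = 7 (I(C) = -14 + 21 = 7)
I(-24)*4 = 7*4 = 28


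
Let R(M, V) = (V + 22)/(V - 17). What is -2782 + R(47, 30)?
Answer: -2778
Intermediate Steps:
R(M, V) = (22 + V)/(-17 + V)
-2782 + R(47, 30) = -2782 + (22 + 30)/(-17 + 30) = -2782 + 52/13 = -2782 + (1/13)*52 = -2782 + 4 = -2778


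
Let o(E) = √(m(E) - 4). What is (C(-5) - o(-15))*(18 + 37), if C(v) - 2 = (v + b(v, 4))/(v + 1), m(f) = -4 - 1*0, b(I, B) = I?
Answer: 495/2 - 110*I*√2 ≈ 247.5 - 155.56*I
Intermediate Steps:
m(f) = -4 (m(f) = -4 + 0 = -4)
C(v) = 2 + 2*v/(1 + v) (C(v) = 2 + (v + v)/(v + 1) = 2 + (2*v)/(1 + v) = 2 + 2*v/(1 + v))
o(E) = 2*I*√2 (o(E) = √(-4 - 4) = √(-8) = 2*I*√2)
(C(-5) - o(-15))*(18 + 37) = (2*(1 + 2*(-5))/(1 - 5) - 2*I*√2)*(18 + 37) = (2*(1 - 10)/(-4) - 2*I*√2)*55 = (2*(-¼)*(-9) - 2*I*√2)*55 = (9/2 - 2*I*√2)*55 = 495/2 - 110*I*√2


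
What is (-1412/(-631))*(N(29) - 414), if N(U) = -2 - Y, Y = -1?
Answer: -585980/631 ≈ -928.65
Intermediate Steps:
N(U) = -1 (N(U) = -2 - 1*(-1) = -2 + 1 = -1)
(-1412/(-631))*(N(29) - 414) = (-1412/(-631))*(-1 - 414) = -1412*(-1/631)*(-415) = (1412/631)*(-415) = -585980/631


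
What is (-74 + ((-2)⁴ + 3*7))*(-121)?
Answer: 4477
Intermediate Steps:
(-74 + ((-2)⁴ + 3*7))*(-121) = (-74 + (16 + 21))*(-121) = (-74 + 37)*(-121) = -37*(-121) = 4477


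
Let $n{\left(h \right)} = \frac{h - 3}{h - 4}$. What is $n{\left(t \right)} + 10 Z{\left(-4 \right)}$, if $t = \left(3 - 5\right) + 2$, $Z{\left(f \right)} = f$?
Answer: $- \frac{157}{4} \approx -39.25$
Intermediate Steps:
$t = 0$ ($t = -2 + 2 = 0$)
$n{\left(h \right)} = \frac{-3 + h}{-4 + h}$
$n{\left(t \right)} + 10 Z{\left(-4 \right)} = \frac{-3 + 0}{-4 + 0} + 10 \left(-4\right) = \frac{1}{-4} \left(-3\right) - 40 = \left(- \frac{1}{4}\right) \left(-3\right) - 40 = \frac{3}{4} - 40 = - \frac{157}{4}$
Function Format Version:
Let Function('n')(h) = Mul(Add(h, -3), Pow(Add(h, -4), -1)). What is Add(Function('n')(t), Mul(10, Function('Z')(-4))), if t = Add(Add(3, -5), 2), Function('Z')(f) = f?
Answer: Rational(-157, 4) ≈ -39.250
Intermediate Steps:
t = 0 (t = Add(-2, 2) = 0)
Function('n')(h) = Mul(Pow(Add(-4, h), -1), Add(-3, h)) (Function('n')(h) = Mul(Add(-3, h), Pow(Add(-4, h), -1)) = Mul(Pow(Add(-4, h), -1), Add(-3, h)))
Add(Function('n')(t), Mul(10, Function('Z')(-4))) = Add(Mul(Pow(Add(-4, 0), -1), Add(-3, 0)), Mul(10, -4)) = Add(Mul(Pow(-4, -1), -3), -40) = Add(Mul(Rational(-1, 4), -3), -40) = Add(Rational(3, 4), -40) = Rational(-157, 4)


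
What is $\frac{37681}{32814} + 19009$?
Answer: $\frac{623799007}{32814} \approx 19010.0$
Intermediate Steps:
$\frac{37681}{32814} + 19009 = \frac{623799007}{32814}$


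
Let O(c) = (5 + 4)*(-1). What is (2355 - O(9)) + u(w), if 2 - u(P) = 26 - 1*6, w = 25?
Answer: 2346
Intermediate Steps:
O(c) = -9 (O(c) = 9*(-1) = -9)
u(P) = -18 (u(P) = 2 - (26 - 1*6) = 2 - (26 - 6) = 2 - 1*20 = 2 - 20 = -18)
(2355 - O(9)) + u(w) = (2355 - 1*(-9)) - 18 = (2355 + 9) - 18 = 2364 - 18 = 2346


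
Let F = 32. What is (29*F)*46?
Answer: 42688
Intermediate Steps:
(29*F)*46 = (29*32)*46 = 928*46 = 42688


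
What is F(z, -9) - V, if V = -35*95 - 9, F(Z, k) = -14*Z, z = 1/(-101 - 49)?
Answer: 250057/75 ≈ 3334.1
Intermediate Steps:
z = -1/150 (z = 1/(-150) = -1/150 ≈ -0.0066667)
V = -3334 (V = -3325 - 9 = -3334)
F(z, -9) - V = -14*(-1/150) - 1*(-3334) = 7/75 + 3334 = 250057/75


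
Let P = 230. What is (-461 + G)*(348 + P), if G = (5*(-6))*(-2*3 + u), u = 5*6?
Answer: -682618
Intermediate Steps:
u = 30
G = -720 (G = (5*(-6))*(-2*3 + 30) = -30*(-6 + 30) = -30*24 = -720)
(-461 + G)*(348 + P) = (-461 - 720)*(348 + 230) = -1181*578 = -682618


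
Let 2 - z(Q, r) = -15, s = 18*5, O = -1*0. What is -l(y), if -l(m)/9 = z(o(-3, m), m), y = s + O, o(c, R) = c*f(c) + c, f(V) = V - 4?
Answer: 153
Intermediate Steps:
f(V) = -4 + V
o(c, R) = c + c*(-4 + c) (o(c, R) = c*(-4 + c) + c = c + c*(-4 + c))
O = 0
s = 90
z(Q, r) = 17 (z(Q, r) = 2 - 1*(-15) = 2 + 15 = 17)
y = 90 (y = 90 + 0 = 90)
l(m) = -153 (l(m) = -9*17 = -153)
-l(y) = -1*(-153) = 153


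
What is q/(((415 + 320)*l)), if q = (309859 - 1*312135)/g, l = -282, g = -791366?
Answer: -569/41006607705 ≈ -1.3876e-8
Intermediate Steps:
q = 1138/395683 (q = (309859 - 1*312135)/(-791366) = (309859 - 312135)*(-1/791366) = -2276*(-1/791366) = 1138/395683 ≈ 0.0028760)
q/(((415 + 320)*l)) = 1138/(395683*(((415 + 320)*(-282)))) = 1138/(395683*((735*(-282)))) = (1138/395683)/(-207270) = (1138/395683)*(-1/207270) = -569/41006607705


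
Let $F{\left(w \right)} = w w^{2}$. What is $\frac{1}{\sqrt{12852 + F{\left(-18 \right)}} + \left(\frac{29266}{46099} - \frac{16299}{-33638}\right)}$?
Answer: $- \frac{2691693994287906058}{16877298328237737671399} + \frac{14427616572622189464 \sqrt{195}}{16877298328237737671399} \approx 0.011778$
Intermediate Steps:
$F{\left(w \right)} = w^{3}$
$\frac{1}{\sqrt{12852 + F{\left(-18 \right)}} + \left(\frac{29266}{46099} - \frac{16299}{-33638}\right)} = \frac{1}{\sqrt{12852 + \left(-18\right)^{3}} + \left(\frac{29266}{46099} - \frac{16299}{-33638}\right)} = \frac{1}{\sqrt{12852 - 5832} + \left(29266 \cdot \frac{1}{46099} - - \frac{16299}{33638}\right)} = \frac{1}{\sqrt{7020} + \left(\frac{29266}{46099} + \frac{16299}{33638}\right)} = \frac{1}{6 \sqrt{195} + \frac{1735817309}{1550678162}} = \frac{1}{\frac{1735817309}{1550678162} + 6 \sqrt{195}}$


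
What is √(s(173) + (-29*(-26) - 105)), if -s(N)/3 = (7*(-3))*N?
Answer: 2*√2887 ≈ 107.46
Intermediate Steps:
s(N) = 63*N (s(N) = -3*7*(-3)*N = -(-63)*N = 63*N)
√(s(173) + (-29*(-26) - 105)) = √(63*173 + (-29*(-26) - 105)) = √(10899 + (754 - 105)) = √(10899 + 649) = √11548 = 2*√2887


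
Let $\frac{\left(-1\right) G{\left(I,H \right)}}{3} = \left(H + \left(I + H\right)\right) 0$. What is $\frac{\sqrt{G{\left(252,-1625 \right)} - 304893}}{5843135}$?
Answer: $\frac{3 i \sqrt{33877}}{5843135} \approx 9.4499 \cdot 10^{-5} i$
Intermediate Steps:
$G{\left(I,H \right)} = 0$ ($G{\left(I,H \right)} = - 3 \left(H + \left(I + H\right)\right) 0 = - 3 \left(H + \left(H + I\right)\right) 0 = - 3 \left(I + 2 H\right) 0 = \left(-3\right) 0 = 0$)
$\frac{\sqrt{G{\left(252,-1625 \right)} - 304893}}{5843135} = \frac{\sqrt{0 - 304893}}{5843135} = \sqrt{-304893} \cdot \frac{1}{5843135} = 3 i \sqrt{33877} \cdot \frac{1}{5843135} = \frac{3 i \sqrt{33877}}{5843135}$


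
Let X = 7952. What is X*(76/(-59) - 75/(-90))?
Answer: -640136/177 ≈ -3616.6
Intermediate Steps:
X*(76/(-59) - 75/(-90)) = 7952*(76/(-59) - 75/(-90)) = 7952*(76*(-1/59) - 75*(-1/90)) = 7952*(-76/59 + 5/6) = 7952*(-161/354) = -640136/177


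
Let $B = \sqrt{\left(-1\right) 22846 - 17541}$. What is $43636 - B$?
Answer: $43636 - i \sqrt{40387} \approx 43636.0 - 200.97 i$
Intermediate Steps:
$B = i \sqrt{40387}$ ($B = \sqrt{-22846 - 17541} = \sqrt{-40387} = i \sqrt{40387} \approx 200.97 i$)
$43636 - B = 43636 - i \sqrt{40387}$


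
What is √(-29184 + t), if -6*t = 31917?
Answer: I*√138014/2 ≈ 185.75*I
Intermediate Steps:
t = -10639/2 (t = -⅙*31917 = -10639/2 ≈ -5319.5)
√(-29184 + t) = √(-29184 - 10639/2) = √(-69007/2) = I*√138014/2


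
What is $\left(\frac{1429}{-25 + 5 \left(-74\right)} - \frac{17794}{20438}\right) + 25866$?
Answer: $\frac{104390121064}{4036505} \approx 25862.0$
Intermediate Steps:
$\left(\frac{1429}{-25 + 5 \left(-74\right)} - \frac{17794}{20438}\right) + 25866 = \left(\frac{1429}{-25 - 370} - \frac{8897}{10219}\right) + 25866 = \left(\frac{1429}{-395} - \frac{8897}{10219}\right) + 25866 = \left(1429 \left(- \frac{1}{395}\right) - \frac{8897}{10219}\right) + 25866 = \left(- \frac{1429}{395} - \frac{8897}{10219}\right) + 25866 = - \frac{18117266}{4036505} + 25866 = \frac{104390121064}{4036505}$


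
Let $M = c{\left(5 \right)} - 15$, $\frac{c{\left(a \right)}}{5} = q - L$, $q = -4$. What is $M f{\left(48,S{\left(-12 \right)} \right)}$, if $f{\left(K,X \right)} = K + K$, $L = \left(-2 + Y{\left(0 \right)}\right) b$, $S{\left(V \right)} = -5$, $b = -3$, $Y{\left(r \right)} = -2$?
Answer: $-9120$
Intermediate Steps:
$L = 12$ ($L = \left(-2 - 2\right) \left(-3\right) = \left(-4\right) \left(-3\right) = 12$)
$c{\left(a \right)} = -80$ ($c{\left(a \right)} = 5 \left(-4 - 12\right) = 5 \left(-16\right) = -80$)
$f{\left(K,X \right)} = 2 K$
$M = -95$ ($M = -80 - 15 = -95$)
$M f{\left(48,S{\left(-12 \right)} \right)} = - 95 \cdot 2 \cdot 48 = \left(-95\right) 96 = -9120$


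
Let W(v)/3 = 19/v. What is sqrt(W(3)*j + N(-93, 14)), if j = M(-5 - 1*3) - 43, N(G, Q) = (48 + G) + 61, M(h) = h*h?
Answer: sqrt(415) ≈ 20.372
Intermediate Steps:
M(h) = h**2
N(G, Q) = 109 + G
W(v) = 57/v (W(v) = 3*(19/v) = 57/v)
j = 21 (j = (-5 - 1*3)**2 - 43 = (-5 - 3)**2 - 43 = (-8)**2 - 43 = 64 - 43 = 21)
sqrt(W(3)*j + N(-93, 14)) = sqrt((57/3)*21 + (109 - 93)) = sqrt((57*(1/3))*21 + 16) = sqrt(19*21 + 16) = sqrt(399 + 16) = sqrt(415)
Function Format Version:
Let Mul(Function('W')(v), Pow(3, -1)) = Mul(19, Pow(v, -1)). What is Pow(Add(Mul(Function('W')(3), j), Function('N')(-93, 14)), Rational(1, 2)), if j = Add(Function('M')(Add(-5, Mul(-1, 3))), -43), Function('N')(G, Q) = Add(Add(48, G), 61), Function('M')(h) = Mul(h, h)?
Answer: Pow(415, Rational(1, 2)) ≈ 20.372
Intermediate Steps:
Function('M')(h) = Pow(h, 2)
Function('N')(G, Q) = Add(109, G)
Function('W')(v) = Mul(57, Pow(v, -1)) (Function('W')(v) = Mul(3, Mul(19, Pow(v, -1))) = Mul(57, Pow(v, -1)))
j = 21 (j = Add(Pow(Add(-5, Mul(-1, 3)), 2), -43) = Add(Pow(Add(-5, -3), 2), -43) = Add(Pow(-8, 2), -43) = Add(64, -43) = 21)
Pow(Add(Mul(Function('W')(3), j), Function('N')(-93, 14)), Rational(1, 2)) = Pow(Add(Mul(Mul(57, Pow(3, -1)), 21), Add(109, -93)), Rational(1, 2)) = Pow(Add(Mul(Mul(57, Rational(1, 3)), 21), 16), Rational(1, 2)) = Pow(Add(Mul(19, 21), 16), Rational(1, 2)) = Pow(Add(399, 16), Rational(1, 2)) = Pow(415, Rational(1, 2))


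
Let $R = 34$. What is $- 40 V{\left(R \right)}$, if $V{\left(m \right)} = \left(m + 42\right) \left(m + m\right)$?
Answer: $-206720$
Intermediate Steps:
$V{\left(m \right)} = 2 m \left(42 + m\right)$ ($V{\left(m \right)} = \left(42 + m\right) 2 m = 2 m \left(42 + m\right)$)
$- 40 V{\left(R \right)} = - 40 \cdot 2 \cdot 34 \left(42 + 34\right) = - 40 \cdot 2 \cdot 34 \cdot 76 = \left(-40\right) 5168 = -206720$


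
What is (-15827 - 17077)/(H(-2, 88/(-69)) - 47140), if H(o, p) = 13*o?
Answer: 5484/7861 ≈ 0.69762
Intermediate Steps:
(-15827 - 17077)/(H(-2, 88/(-69)) - 47140) = (-15827 - 17077)/(13*(-2) - 47140) = -32904/(-26 - 47140) = -32904/(-47166) = -32904*(-1/47166) = 5484/7861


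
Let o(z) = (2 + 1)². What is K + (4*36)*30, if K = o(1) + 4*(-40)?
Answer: 4169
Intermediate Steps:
o(z) = 9 (o(z) = 3² = 9)
K = -151 (K = 9 + 4*(-40) = 9 - 160 = -151)
K + (4*36)*30 = -151 + (4*36)*30 = -151 + 144*30 = -151 + 4320 = 4169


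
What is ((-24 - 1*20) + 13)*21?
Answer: -651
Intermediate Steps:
((-24 - 1*20) + 13)*21 = ((-24 - 20) + 13)*21 = (-44 + 13)*21 = -31*21 = -651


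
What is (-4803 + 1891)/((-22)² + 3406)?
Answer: -1456/1945 ≈ -0.74859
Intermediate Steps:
(-4803 + 1891)/((-22)² + 3406) = -2912/(484 + 3406) = -2912/3890 = -2912*1/3890 = -1456/1945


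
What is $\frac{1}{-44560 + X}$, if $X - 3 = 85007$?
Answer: $\frac{1}{40450} \approx 2.4722 \cdot 10^{-5}$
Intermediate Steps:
$X = 85010$ ($X = 3 + 85007 = 85010$)
$\frac{1}{-44560 + X} = \frac{1}{-44560 + 85010} = \frac{1}{40450}$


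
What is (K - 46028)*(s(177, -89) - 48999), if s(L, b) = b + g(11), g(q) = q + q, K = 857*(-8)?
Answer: 2594806344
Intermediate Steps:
K = -6856
g(q) = 2*q
s(L, b) = 22 + b (s(L, b) = b + 2*11 = b + 22 = 22 + b)
(K - 46028)*(s(177, -89) - 48999) = (-6856 - 46028)*((22 - 89) - 48999) = -52884*(-67 - 48999) = -52884*(-49066) = 2594806344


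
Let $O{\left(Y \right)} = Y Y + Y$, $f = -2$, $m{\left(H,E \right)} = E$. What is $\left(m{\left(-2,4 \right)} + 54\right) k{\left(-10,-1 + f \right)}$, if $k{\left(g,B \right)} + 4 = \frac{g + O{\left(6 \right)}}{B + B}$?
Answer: $- \frac{1624}{3} \approx -541.33$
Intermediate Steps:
$O{\left(Y \right)} = Y + Y^{2}$ ($O{\left(Y \right)} = Y^{2} + Y = Y + Y^{2}$)
$k{\left(g,B \right)} = -4 + \frac{42 + g}{2 B}$ ($k{\left(g,B \right)} = -4 + \frac{g + 6 \left(1 + 6\right)}{B + B} = -4 + \frac{g + 6 \cdot 7}{2 B} = -4 + \left(g + 42\right) \frac{1}{2 B} = -4 + \left(42 + g\right) \frac{1}{2 B} = -4 + \frac{42 + g}{2 B}$)
$\left(m{\left(-2,4 \right)} + 54\right) k{\left(-10,-1 + f \right)} = \left(4 + 54\right) \frac{42 - 10 - 8 \left(-1 - 2\right)}{2 \left(-1 - 2\right)} = 58 \frac{42 - 10 - -24}{2 \left(-3\right)} = 58 \cdot \frac{1}{2} \left(- \frac{1}{3}\right) \left(42 - 10 + 24\right) = 58 \cdot \frac{1}{2} \left(- \frac{1}{3}\right) 56 = 58 \left(- \frac{28}{3}\right) = - \frac{1624}{3}$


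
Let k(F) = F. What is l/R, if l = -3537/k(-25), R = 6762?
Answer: 1179/56350 ≈ 0.020923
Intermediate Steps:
l = 3537/25 (l = -3537/(-25) = -3537*(-1/25) = 3537/25 ≈ 141.48)
l/R = (3537/25)/6762 = (3537/25)*(1/6762) = 1179/56350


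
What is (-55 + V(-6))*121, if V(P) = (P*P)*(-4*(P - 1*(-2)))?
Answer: 63041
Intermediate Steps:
V(P) = P**2*(-8 - 4*P) (V(P) = P**2*(-4*(P + 2)) = P**2*(-4*(2 + P)) = P**2*(-8 - 4*P))
(-55 + V(-6))*121 = (-55 + 4*(-6)**2*(-2 - 1*(-6)))*121 = (-55 + 4*36*(-2 + 6))*121 = (-55 + 4*36*4)*121 = (-55 + 576)*121 = 521*121 = 63041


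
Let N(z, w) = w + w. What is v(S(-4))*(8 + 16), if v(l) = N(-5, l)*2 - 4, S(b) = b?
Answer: -480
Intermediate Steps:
N(z, w) = 2*w
v(l) = -4 + 4*l (v(l) = (2*l)*2 - 4 = 4*l - 4 = -4 + 4*l)
v(S(-4))*(8 + 16) = (-4 + 4*(-4))*(8 + 16) = (-4 - 16)*24 = -20*24 = -480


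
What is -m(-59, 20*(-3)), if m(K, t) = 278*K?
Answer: 16402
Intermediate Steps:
-m(-59, 20*(-3)) = -278*(-59) = -1*(-16402) = 16402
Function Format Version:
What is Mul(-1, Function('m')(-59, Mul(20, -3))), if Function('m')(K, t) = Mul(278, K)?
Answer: 16402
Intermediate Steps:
Mul(-1, Function('m')(-59, Mul(20, -3))) = Mul(-1, Mul(278, -59)) = Mul(-1, -16402) = 16402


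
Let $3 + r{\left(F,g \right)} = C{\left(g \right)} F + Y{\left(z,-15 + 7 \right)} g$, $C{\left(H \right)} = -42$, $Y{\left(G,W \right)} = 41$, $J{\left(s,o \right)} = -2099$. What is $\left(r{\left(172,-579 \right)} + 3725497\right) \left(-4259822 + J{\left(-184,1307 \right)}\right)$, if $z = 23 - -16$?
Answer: $-15745799254051$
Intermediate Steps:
$z = 39$ ($z = 23 + 16 = 39$)
$r{\left(F,g \right)} = -3 - 42 F + 41 g$ ($r{\left(F,g \right)} = -3 - \left(- 41 g + 42 F\right) = -3 - 42 F + 41 g$)
$\left(r{\left(172,-579 \right)} + 3725497\right) \left(-4259822 + J{\left(-184,1307 \right)}\right) = \left(\left(-3 - 7224 + 41 \left(-579\right)\right) + 3725497\right) \left(-4259822 - 2099\right) = \left(\left(-3 - 7224 - 23739\right) + 3725497\right) \left(-4261921\right) = \left(-30966 + 3725497\right) \left(-4261921\right) = 3694531 \left(-4261921\right) = -15745799254051$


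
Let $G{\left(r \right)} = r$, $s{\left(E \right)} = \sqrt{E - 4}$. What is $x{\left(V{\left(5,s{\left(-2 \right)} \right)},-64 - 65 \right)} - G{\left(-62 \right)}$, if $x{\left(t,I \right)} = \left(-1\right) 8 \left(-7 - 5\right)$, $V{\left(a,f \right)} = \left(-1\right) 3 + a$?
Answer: $158$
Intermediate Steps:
$s{\left(E \right)} = \sqrt{-4 + E}$
$V{\left(a,f \right)} = -3 + a$
$x{\left(t,I \right)} = 96$ ($x{\left(t,I \right)} = \left(-8\right) \left(-12\right) = 96$)
$x{\left(V{\left(5,s{\left(-2 \right)} \right)},-64 - 65 \right)} - G{\left(-62 \right)} = 96 - -62 = 96 + 62 = 158$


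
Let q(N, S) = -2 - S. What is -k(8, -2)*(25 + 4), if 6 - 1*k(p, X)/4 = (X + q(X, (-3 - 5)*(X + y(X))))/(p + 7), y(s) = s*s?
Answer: -3016/5 ≈ -603.20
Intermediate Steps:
y(s) = s²
k(p, X) = 24 - 4*(-2 + 8*X² + 9*X)/(7 + p) (k(p, X) = 24 - 4*(X + (-2 - (-3 - 5)*(X + X²)))/(p + 7) = 24 - 4*(X + (-2 - (-8)*(X + X²)))/(7 + p) = 24 - 4*(X + (-2 - (-8*X - 8*X²)))/(7 + p) = 24 - 4*(X + (-2 + (8*X + 8*X²)))/(7 + p) = 24 - 4*(X + (-2 + 8*X + 8*X²))/(7 + p) = 24 - 4*(-2 + 8*X² + 9*X)/(7 + p))
-k(8, -2)*(25 + 4) = -4*(44 - 9*(-2) - 8*(-2)² + 6*8)/(7 + 8)*(25 + 4) = -4*(44 + 18 - 8*4 + 48)/15*29 = -4*(1/15)*(44 + 18 - 32 + 48)*29 = -4*(1/15)*78*29 = -104*29/5 = -1*3016/5 = -3016/5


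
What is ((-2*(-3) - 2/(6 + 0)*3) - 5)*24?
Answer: 0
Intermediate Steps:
((-2*(-3) - 2/(6 + 0)*3) - 5)*24 = ((6 - 2/6*3) - 5)*24 = ((6 - 2*⅙*3) - 5)*24 = ((6 - ⅓*3) - 5)*24 = ((6 - 1) - 5)*24 = (5 - 5)*24 = 0*24 = 0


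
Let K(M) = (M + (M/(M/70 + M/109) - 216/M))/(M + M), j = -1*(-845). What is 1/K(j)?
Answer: 255620950/134219161 ≈ 1.9045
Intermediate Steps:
j = 845
K(M) = (7630/179 + M - 216/M)/(2*M) (K(M) = (M + (M/(M*(1/70) + M*(1/109)) - 216/M))/((2*M)) = (M + (M/(M/70 + M/109) - 216/M))*(1/(2*M)) = (M + (M/((179*M/7630)) - 216/M))*(1/(2*M)) = (M + (M*(7630/(179*M)) - 216/M))*(1/(2*M)) = (M + (7630/179 - 216/M))*(1/(2*M)) = (7630/179 + M - 216/M)*(1/(2*M)) = (7630/179 + M - 216/M)/(2*M))
1/K(j) = 1/(½ - 108/845² + (3815/179)/845) = 1/(½ - 108*1/714025 + (3815/179)*(1/845)) = 1/(½ - 108/714025 + 763/30251) = 1/(134219161/255620950) = 255620950/134219161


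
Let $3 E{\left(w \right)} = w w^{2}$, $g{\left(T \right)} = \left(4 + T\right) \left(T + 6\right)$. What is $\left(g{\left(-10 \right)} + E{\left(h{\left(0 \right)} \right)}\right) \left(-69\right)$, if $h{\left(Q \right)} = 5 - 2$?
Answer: $-2277$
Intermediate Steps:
$g{\left(T \right)} = \left(4 + T\right) \left(6 + T\right)$
$h{\left(Q \right)} = 3$
$E{\left(w \right)} = \frac{w^{3}}{3}$ ($E{\left(w \right)} = \frac{w w^{2}}{3} = \frac{w^{3}}{3}$)
$\left(g{\left(-10 \right)} + E{\left(h{\left(0 \right)} \right)}\right) \left(-69\right) = \left(\left(24 + \left(-10\right)^{2} + 10 \left(-10\right)\right) + \frac{3^{3}}{3}\right) \left(-69\right) = \left(\left(24 + 100 - 100\right) + \frac{1}{3} \cdot 27\right) \left(-69\right) = \left(24 + 9\right) \left(-69\right) = 33 \left(-69\right) = -2277$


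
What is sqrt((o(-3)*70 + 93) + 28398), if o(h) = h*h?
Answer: sqrt(29121) ≈ 170.65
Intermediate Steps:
o(h) = h**2
sqrt((o(-3)*70 + 93) + 28398) = sqrt(((-3)**2*70 + 93) + 28398) = sqrt((9*70 + 93) + 28398) = sqrt((630 + 93) + 28398) = sqrt(723 + 28398) = sqrt(29121)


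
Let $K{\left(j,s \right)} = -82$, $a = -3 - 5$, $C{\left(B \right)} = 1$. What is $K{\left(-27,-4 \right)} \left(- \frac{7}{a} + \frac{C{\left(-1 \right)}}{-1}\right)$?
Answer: $\frac{41}{4} \approx 10.25$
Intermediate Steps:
$a = -8$
$K{\left(-27,-4 \right)} \left(- \frac{7}{a} + \frac{C{\left(-1 \right)}}{-1}\right) = - 82 \left(- \frac{7}{-8} + 1 \frac{1}{-1}\right) = - 82 \left(\left(-7\right) \left(- \frac{1}{8}\right) + 1 \left(-1\right)\right) = - 82 \left(\frac{7}{8} - 1\right) = \left(-82\right) \left(- \frac{1}{8}\right) = \frac{41}{4}$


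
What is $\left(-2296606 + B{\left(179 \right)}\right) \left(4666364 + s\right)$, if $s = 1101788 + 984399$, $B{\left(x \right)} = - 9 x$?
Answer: $-15518827501567$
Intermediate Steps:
$s = 2086187$
$\left(-2296606 + B{\left(179 \right)}\right) \left(4666364 + s\right) = \left(-2296606 - 1611\right) \left(4666364 + 2086187\right) = \left(-2296606 - 1611\right) 6752551 = \left(-2298217\right) 6752551 = -15518827501567$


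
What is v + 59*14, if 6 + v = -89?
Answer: 731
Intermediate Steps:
v = -95 (v = -6 - 89 = -95)
v + 59*14 = -95 + 59*14 = -95 + 826 = 731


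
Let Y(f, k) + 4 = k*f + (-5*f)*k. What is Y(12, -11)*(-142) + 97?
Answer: -74311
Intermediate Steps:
Y(f, k) = -4 - 4*f*k (Y(f, k) = -4 + (k*f + (-5*f)*k) = -4 + (f*k - 5*f*k) = -4 - 4*f*k)
Y(12, -11)*(-142) + 97 = (-4 - 4*12*(-11))*(-142) + 97 = (-4 + 528)*(-142) + 97 = 524*(-142) + 97 = -74408 + 97 = -74311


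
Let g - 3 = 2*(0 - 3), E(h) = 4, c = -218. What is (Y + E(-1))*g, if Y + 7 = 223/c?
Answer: 2631/218 ≈ 12.069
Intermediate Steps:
g = -3 (g = 3 + 2*(0 - 3) = 3 + 2*(-3) = 3 - 6 = -3)
Y = -1749/218 (Y = -7 + 223/(-218) = -7 + 223*(-1/218) = -7 - 223/218 = -1749/218 ≈ -8.0229)
(Y + E(-1))*g = (-1749/218 + 4)*(-3) = -877/218*(-3) = 2631/218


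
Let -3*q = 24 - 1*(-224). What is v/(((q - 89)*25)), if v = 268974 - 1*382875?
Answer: 341703/12875 ≈ 26.540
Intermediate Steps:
q = -248/3 (q = -(24 - 1*(-224))/3 = -(24 + 224)/3 = -⅓*248 = -248/3 ≈ -82.667)
v = -113901 (v = 268974 - 382875 = -113901)
v/(((q - 89)*25)) = -113901*1/(25*(-248/3 - 89)) = -113901/((-515/3*25)) = -113901/(-12875/3) = -113901*(-3/12875) = 341703/12875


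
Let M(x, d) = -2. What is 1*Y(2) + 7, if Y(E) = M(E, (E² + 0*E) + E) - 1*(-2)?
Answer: 7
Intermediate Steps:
Y(E) = 0 (Y(E) = -2 - 1*(-2) = -2 + 2 = 0)
1*Y(2) + 7 = 1*0 + 7 = 0 + 7 = 7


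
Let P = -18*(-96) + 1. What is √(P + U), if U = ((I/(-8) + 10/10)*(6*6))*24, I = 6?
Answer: √1945 ≈ 44.102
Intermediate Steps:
U = 216 (U = ((6/(-8) + 10/10)*(6*6))*24 = ((6*(-⅛) + 10*(⅒))*36)*24 = ((-¾ + 1)*36)*24 = ((¼)*36)*24 = 9*24 = 216)
P = 1729 (P = 1728 + 1 = 1729)
√(P + U) = √(1729 + 216) = √1945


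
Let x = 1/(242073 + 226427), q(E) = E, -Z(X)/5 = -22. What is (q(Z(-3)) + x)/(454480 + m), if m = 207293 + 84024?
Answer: 51535001/349405894500 ≈ 0.00014749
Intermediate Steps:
Z(X) = 110 (Z(X) = -5*(-22) = 110)
m = 291317
x = 1/468500 ≈ 2.1345e-6
(q(Z(-3)) + x)/(454480 + m) = (110 + 1/468500)/(454480 + 291317) = (51535001/468500)/745797 = (51535001/468500)*(1/745797) = 51535001/349405894500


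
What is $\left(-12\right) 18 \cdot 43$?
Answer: $-9288$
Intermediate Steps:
$\left(-12\right) 18 \cdot 43 = \left(-216\right) 43 = -9288$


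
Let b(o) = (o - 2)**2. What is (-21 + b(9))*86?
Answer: 2408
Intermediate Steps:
b(o) = (-2 + o)**2
(-21 + b(9))*86 = (-21 + (-2 + 9)**2)*86 = (-21 + 7**2)*86 = (-21 + 49)*86 = 28*86 = 2408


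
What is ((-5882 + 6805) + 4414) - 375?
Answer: 4962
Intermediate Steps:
((-5882 + 6805) + 4414) - 375 = (923 + 4414) - 375 = 5337 - 375 = 4962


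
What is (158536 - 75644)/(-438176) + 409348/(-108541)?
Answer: -47090912455/11890015304 ≈ -3.9605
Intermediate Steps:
(158536 - 75644)/(-438176) + 409348/(-108541) = 82892*(-1/438176) + 409348*(-1/108541) = -20723/109544 - 409348/108541 = -47090912455/11890015304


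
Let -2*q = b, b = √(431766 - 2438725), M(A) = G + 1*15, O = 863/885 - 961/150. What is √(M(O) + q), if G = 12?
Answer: √(108 - 2*I*√2006959)/2 ≈ 19.181 - 18.464*I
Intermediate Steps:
O = -16023/2950 (O = 863*(1/885) - 961*1/150 = 863/885 - 961/150 = -16023/2950 ≈ -5.4315)
M(A) = 27 (M(A) = 12 + 1*15 = 12 + 15 = 27)
b = I*√2006959 (b = √(-2006959) = I*√2006959 ≈ 1416.7*I)
q = -I*√2006959/2 ≈ -708.34*I
√(M(O) + q) = √(27 - I*√2006959/2)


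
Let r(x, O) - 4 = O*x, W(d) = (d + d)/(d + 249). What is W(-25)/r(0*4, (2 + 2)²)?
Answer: -25/448 ≈ -0.055804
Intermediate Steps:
W(d) = 2*d/(249 + d) (W(d) = (2*d)/(249 + d) = 2*d/(249 + d))
r(x, O) = 4 + O*x
W(-25)/r(0*4, (2 + 2)²) = (2*(-25)/(249 - 25))/(4 + (2 + 2)²*(0*4)) = (2*(-25)/224)/(4 + 4²*0) = (2*(-25)*(1/224))/(4 + 16*0) = -25/(112*(4 + 0)) = -25/112/4 = -25/112*¼ = -25/448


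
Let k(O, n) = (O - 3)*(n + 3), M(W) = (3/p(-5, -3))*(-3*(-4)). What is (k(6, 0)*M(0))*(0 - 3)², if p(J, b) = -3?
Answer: -972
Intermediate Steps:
M(W) = -12 (M(W) = (3/(-3))*(-3*(-4)) = (3*(-⅓))*12 = -1*12 = -12)
k(O, n) = (-3 + O)*(3 + n)
(k(6, 0)*M(0))*(0 - 3)² = ((-9 - 3*0 + 3*6 + 6*0)*(-12))*(0 - 3)² = ((-9 + 0 + 18 + 0)*(-12))*(-3)² = (9*(-12))*9 = -108*9 = -972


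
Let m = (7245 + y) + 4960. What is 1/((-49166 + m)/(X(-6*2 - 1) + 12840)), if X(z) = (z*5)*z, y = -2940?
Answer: -13685/39901 ≈ -0.34297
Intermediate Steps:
m = 9265 (m = (7245 - 2940) + 4960 = 4305 + 4960 = 9265)
X(z) = 5*z**2 (X(z) = (5*z)*z = 5*z**2)
1/((-49166 + m)/(X(-6*2 - 1) + 12840)) = 1/((-49166 + 9265)/(5*(-6*2 - 1)**2 + 12840)) = 1/(-39901/(5*(-12 - 1)**2 + 12840)) = 1/(-39901/(5*(-13)**2 + 12840)) = 1/(-39901/(5*169 + 12840)) = 1/(-39901/(845 + 12840)) = 1/(-39901/13685) = -13685/39901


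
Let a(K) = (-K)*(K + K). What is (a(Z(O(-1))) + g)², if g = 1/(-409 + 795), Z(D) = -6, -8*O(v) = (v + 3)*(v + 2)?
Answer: 772339681/148996 ≈ 5183.6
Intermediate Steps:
O(v) = -(2 + v)*(3 + v)/8 (O(v) = -(v + 3)*(v + 2)/8 = -(3 + v)*(2 + v)/8 = -(2 + v)*(3 + v)/8)
g = 1/386 ≈ 0.0025907
a(K) = -2*K² (a(K) = (-K)*(2*K) = -2*K²)
(a(Z(O(-1))) + g)² = (-2*(-6)² + 1/386)² = (-2*36 + 1/386)² = (-72 + 1/386)² = (-27791/386)² = 772339681/148996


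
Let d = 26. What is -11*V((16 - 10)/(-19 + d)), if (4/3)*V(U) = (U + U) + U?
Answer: -297/14 ≈ -21.214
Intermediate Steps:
V(U) = 9*U/4 (V(U) = 3*((U + U) + U)/4 = 3*(2*U + U)/4 = 3*(3*U)/4 = 9*U/4)
-11*V((16 - 10)/(-19 + d)) = -99*(16 - 10)/(-19 + 26)/4 = -99*6/7/4 = -99*6*(⅐)/4 = -99*6/(4*7) = -11*27/14 = -297/14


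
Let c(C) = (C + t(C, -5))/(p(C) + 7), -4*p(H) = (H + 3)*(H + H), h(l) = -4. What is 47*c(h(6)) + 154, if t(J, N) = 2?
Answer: 676/5 ≈ 135.20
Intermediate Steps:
p(H) = -H*(3 + H)/2 (p(H) = -(H + 3)*(H + H)/4 = -(3 + H)*2*H/4 = -H*(3 + H)/2)
c(C) = (2 + C)/(7 - C*(3 + C)/2) (c(C) = (C + 2)/(-C*(3 + C)/2 + 7) = (2 + C)/(7 - C*(3 + C)/2))
47*c(h(6)) + 154 = 47*(2*(-2 - 1*(-4))/(-14 - 4*(3 - 4))) + 154 = 47*(2*(-2 + 4)/(-14 - 4*(-1))) + 154 = 47*(2*2/(-14 + 4)) + 154 = 47*(2*2/(-10)) + 154 = 47*(2*(-⅒)*2) + 154 = 47*(-⅖) + 154 = -94/5 + 154 = 676/5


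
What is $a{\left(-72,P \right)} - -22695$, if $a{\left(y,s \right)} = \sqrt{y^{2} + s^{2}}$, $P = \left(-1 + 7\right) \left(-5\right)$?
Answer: $22773$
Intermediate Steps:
$P = -30$ ($P = 6 \left(-5\right) = -30$)
$a{\left(y,s \right)} = \sqrt{s^{2} + y^{2}}$
$a{\left(-72,P \right)} - -22695 = \sqrt{\left(-30\right)^{2} + \left(-72\right)^{2}} - -22695 = \sqrt{900 + 5184} + 22695 = \sqrt{6084} + 22695 = 78 + 22695 = 22773$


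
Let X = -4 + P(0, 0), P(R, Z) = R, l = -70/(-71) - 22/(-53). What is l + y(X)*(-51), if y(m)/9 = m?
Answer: 6914140/3763 ≈ 1837.4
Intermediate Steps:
l = 5272/3763 (l = -70*(-1/71) - 22*(-1/53) = 70/71 + 22/53 = 5272/3763 ≈ 1.4010)
X = -4 (X = -4 + 0 = -4)
y(m) = 9*m
l + y(X)*(-51) = 5272/3763 + (9*(-4))*(-51) = 5272/3763 - 36*(-51) = 5272/3763 + 1836 = 6914140/3763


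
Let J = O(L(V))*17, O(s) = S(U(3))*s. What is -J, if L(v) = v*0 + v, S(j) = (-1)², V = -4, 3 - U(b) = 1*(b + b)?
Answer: 68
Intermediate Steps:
U(b) = 3 - 2*b (U(b) = 3 - (b + b) = 3 - 2*b)
S(j) = 1
L(v) = v (L(v) = 0 + v = v)
O(s) = s (O(s) = 1*s = s)
J = -68 (J = -4*17 = -68)
-J = -1*(-68) = 68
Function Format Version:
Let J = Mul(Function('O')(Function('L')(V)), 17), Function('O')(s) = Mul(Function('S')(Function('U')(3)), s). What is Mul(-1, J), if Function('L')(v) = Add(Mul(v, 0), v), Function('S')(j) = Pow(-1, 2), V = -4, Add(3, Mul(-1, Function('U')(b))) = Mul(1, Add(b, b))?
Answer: 68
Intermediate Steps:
Function('U')(b) = Add(3, Mul(-2, b)) (Function('U')(b) = Add(3, Mul(-1, Mul(1, Add(b, b)))) = Add(3, Mul(-1, Mul(1, Mul(2, b)))) = Add(3, Mul(-1, Mul(2, b))) = Add(3, Mul(-2, b)))
Function('S')(j) = 1
Function('L')(v) = v (Function('L')(v) = Add(0, v) = v)
Function('O')(s) = s (Function('O')(s) = Mul(1, s) = s)
J = -68 (J = Mul(-4, 17) = -68)
Mul(-1, J) = Mul(-1, -68) = 68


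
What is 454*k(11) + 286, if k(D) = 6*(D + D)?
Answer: 60214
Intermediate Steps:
k(D) = 12*D (k(D) = 6*(2*D) = 12*D)
454*k(11) + 286 = 454*(12*11) + 286 = 454*132 + 286 = 59928 + 286 = 60214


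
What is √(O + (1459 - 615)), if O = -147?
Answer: √697 ≈ 26.401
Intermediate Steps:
√(O + (1459 - 615)) = √(-147 + (1459 - 615)) = √(-147 + 844) = √697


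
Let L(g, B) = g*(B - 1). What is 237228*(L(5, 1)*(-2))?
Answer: 0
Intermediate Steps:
L(g, B) = g*(-1 + B)
237228*(L(5, 1)*(-2)) = 237228*((5*(-1 + 1))*(-2)) = 237228*((5*0)*(-2)) = 237228*(0*(-2)) = 237228*0 = 0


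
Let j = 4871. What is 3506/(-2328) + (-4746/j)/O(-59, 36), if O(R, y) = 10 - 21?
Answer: -88403149/62368284 ≈ -1.4174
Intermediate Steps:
O(R, y) = -11
3506/(-2328) + (-4746/j)/O(-59, 36) = 3506/(-2328) - 4746/4871/(-11) = 3506*(-1/2328) - 4746*1/4871*(-1/11) = -1753/1164 - 4746/4871*(-1/11) = -1753/1164 + 4746/53581 = -88403149/62368284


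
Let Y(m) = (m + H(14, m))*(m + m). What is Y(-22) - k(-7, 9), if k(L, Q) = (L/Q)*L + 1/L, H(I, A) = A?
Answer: 121634/63 ≈ 1930.7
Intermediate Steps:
k(L, Q) = 1/L + L²/Q (k(L, Q) = L²/Q + 1/L = 1/L + L²/Q)
Y(m) = 4*m² (Y(m) = (m + m)*(m + m) = (2*m)*(2*m) = 4*m²)
Y(-22) - k(-7, 9) = 4*(-22)² - (9 + (-7)³)/((-7)*9) = 4*484 - (-1)*(9 - 343)/(7*9) = 1936 - (-1)*(-334)/(7*9) = 1936 - 1*334/63 = 1936 - 334/63 = 121634/63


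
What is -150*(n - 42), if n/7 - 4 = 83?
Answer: -85050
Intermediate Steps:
n = 609 (n = 28 + 7*83 = 28 + 581 = 609)
-150*(n - 42) = -150*(609 - 42) = -150*567 = -85050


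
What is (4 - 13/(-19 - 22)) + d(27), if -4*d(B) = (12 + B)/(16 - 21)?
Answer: 5139/820 ≈ 6.2671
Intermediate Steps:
d(B) = 3/5 + B/20 (d(B) = -(12 + B)/(4*(16 - 21)) = -(12 + B)/(4*(-5)) = -(12 + B)*(-1)/(4*5) = -(-12/5 - B/5)/4 = 3/5 + B/20)
(4 - 13/(-19 - 22)) + d(27) = (4 - 13/(-19 - 22)) + (3/5 + (1/20)*27) = (4 - 13/(-41)) + (3/5 + 27/20) = (4 - 13*(-1/41)) + 39/20 = (4 + 13/41) + 39/20 = 177/41 + 39/20 = 5139/820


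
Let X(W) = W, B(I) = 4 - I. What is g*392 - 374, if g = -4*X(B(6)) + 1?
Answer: 3154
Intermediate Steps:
g = 9 (g = -4*(4 - 1*6) + 1 = -4*(4 - 6) + 1 = -4*(-2) + 1 = 8 + 1 = 9)
g*392 - 374 = 9*392 - 374 = 3528 - 374 = 3154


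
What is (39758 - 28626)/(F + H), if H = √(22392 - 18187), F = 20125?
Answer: 1018325/1840961 - 7337*√5/9204805 ≈ 0.55137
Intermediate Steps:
H = 29*√5 (H = √4205 = 29*√5 ≈ 64.846)
(39758 - 28626)/(F + H) = (39758 - 28626)/(20125 + 29*√5) = 11132/(20125 + 29*√5)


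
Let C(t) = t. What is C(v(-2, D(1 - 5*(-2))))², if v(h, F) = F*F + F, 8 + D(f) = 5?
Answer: 36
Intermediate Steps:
D(f) = -3 (D(f) = -8 + 5 = -3)
v(h, F) = F + F² (v(h, F) = F² + F = F + F²)
C(v(-2, D(1 - 5*(-2))))² = (-3*(1 - 3))² = (-3*(-2))² = 6² = 36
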